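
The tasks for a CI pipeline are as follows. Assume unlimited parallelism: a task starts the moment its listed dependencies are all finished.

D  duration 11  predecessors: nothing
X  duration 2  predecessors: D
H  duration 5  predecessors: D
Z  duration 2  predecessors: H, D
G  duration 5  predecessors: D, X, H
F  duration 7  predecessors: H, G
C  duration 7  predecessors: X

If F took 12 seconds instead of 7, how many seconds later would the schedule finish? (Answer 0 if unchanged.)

5

The binding path is D→H→G→F = 11+5+5+7 = 28; finish at 28 seconds.
F is on the critical path; changing it to 12 makes that path 33 seconds.
No other chain overtakes it, so the finish is 33 seconds.
Change in finish: 33 − 28 = +5 seconds.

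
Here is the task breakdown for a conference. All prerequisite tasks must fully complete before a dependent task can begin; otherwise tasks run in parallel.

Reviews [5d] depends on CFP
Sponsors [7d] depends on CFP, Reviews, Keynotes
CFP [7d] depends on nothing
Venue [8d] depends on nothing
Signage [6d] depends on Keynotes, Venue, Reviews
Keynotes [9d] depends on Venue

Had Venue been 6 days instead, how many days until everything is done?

22

As given, the longest chain is Venue→Keynotes→Sponsors = 8+9+7 = 24, so the finish is 24 days.
Since Venue is critical, the -2 change carries straight to that chain (now 22 days).
That remains the longest chain; total 22 days.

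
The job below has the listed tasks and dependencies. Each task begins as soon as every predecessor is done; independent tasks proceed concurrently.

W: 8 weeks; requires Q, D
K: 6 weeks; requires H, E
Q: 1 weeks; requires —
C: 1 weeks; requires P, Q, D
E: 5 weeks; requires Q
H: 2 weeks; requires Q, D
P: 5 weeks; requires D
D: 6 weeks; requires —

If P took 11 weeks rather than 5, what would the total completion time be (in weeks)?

Critical path before the change: D→H→K = 6+2+6 = 14 giving 14 weeks.
P has 2 weeks of float (longest path through it is 12).
New critical path: D→P→C = 6+11+1 = 18 ⇒ 18 weeks.

18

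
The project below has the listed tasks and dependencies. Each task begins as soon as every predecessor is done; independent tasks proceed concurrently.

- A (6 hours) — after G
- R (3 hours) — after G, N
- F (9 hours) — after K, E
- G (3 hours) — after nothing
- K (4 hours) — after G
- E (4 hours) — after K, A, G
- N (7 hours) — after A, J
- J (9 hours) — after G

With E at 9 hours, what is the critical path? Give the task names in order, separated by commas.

As given, the longest chain is G→A→E→F = 3+6+4+9 = 22, so the finish is 22 hours.
E lies on that path, so at 9 hours the path becomes 27 hours.
No other chain overtakes it, so the finish is 27 hours.

G, A, E, F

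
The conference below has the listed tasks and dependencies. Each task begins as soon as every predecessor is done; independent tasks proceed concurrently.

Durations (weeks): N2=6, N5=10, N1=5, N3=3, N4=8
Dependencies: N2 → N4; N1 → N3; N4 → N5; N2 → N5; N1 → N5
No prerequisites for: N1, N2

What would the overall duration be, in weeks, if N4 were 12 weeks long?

28

As given, the longest chain is N2→N4→N5 = 6+8+10 = 24, so the finish is 24 weeks.
N4 lies on that path, so at 12 weeks the path becomes 28 weeks.
That remains the longest chain; total 28 weeks.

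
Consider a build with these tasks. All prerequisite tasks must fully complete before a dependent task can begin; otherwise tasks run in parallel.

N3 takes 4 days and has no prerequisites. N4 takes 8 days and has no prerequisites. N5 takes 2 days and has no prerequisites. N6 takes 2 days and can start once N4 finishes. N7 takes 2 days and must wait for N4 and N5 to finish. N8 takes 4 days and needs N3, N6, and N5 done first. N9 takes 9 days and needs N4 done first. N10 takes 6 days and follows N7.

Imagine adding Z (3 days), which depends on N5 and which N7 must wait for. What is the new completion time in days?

Originally the schedule takes 17 days.
With Z inserted, N7 now waits for max(N4, N5, Z).
New critical path: N4→N9 = 8+9 = 17 ⇒ 17 days.

17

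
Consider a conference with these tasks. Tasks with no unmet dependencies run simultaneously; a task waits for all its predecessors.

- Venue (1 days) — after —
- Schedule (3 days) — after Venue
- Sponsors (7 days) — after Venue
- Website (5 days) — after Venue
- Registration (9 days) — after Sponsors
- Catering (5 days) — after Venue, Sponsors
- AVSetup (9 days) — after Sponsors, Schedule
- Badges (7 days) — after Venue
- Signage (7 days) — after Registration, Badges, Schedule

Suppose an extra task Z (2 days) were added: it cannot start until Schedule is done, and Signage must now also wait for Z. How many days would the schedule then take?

Originally the schedule takes 24 days.
With Z inserted, Signage now waits for max(Registration, Badges, Schedule, Z).
New critical path: Venue→Sponsors→Registration→Signage = 1+7+9+7 = 24 ⇒ 24 days.

24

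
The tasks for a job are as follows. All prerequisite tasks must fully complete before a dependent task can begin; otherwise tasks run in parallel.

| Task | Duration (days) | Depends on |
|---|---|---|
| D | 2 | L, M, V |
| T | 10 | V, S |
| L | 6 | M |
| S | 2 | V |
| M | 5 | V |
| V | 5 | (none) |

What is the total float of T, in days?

1

The longest chain is V→M→L→D = 5+5+6+2 = 18; overall finish 18 days.
The longest chain containing T totals 17 days.
Float = 18 − 17 = 1.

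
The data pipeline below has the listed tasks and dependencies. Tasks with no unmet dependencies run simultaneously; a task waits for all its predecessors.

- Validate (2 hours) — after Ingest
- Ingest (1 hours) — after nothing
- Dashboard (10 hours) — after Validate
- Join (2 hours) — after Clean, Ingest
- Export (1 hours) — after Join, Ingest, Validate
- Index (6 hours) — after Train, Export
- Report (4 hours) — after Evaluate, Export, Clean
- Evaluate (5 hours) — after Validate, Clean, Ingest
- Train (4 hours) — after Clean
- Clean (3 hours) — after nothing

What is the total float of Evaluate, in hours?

1

Ingest→Validate→Dashboard = 1+2+10 = 13 sets the makespan at 13 hours.
The longest chain containing Evaluate totals 12 hours.
Slack of Evaluate = 4 − 3 = 1 hour.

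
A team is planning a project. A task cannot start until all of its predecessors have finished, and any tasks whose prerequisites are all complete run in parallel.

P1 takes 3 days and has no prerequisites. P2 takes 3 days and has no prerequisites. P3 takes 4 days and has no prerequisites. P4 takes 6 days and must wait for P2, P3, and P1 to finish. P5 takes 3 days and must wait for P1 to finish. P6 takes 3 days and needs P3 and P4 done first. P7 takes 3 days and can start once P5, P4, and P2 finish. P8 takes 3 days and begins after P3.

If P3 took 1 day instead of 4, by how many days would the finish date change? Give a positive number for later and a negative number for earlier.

-1

Baseline: P3→P4→P6 = 4+6+3 = 13 → 13 days.
Since P3 is critical, the -3 change carries straight to that chain (now 10 days).
New critical path: P1→P4→P6 = 3+6+3 = 12 ⇒ 12 days.
Change in finish: 12 − 13 = -1 days.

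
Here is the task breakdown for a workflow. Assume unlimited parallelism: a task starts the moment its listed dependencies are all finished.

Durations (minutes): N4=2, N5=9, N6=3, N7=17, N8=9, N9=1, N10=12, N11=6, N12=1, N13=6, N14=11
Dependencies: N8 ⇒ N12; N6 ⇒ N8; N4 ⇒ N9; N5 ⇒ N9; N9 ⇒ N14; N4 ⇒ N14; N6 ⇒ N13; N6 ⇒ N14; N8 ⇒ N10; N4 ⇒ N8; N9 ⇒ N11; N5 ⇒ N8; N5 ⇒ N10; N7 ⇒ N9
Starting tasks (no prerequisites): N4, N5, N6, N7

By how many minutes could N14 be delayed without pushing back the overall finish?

1

N5→N8→N10 = 9+9+12 = 30 sets the makespan at 30 minutes.
Longest path through N14: 29 minutes (earliest finish 29, latest finish 30).
Float = 30 − 29 = 1.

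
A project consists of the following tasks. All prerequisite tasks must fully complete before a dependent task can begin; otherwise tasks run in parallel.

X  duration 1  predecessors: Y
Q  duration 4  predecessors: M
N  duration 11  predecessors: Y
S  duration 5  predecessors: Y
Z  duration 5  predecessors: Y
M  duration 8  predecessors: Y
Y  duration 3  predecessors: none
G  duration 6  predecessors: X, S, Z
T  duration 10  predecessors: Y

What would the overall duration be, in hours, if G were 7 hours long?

15

Actual critical path: Y→M→Q = 3+8+4 = 15 ⇒ 15 hours.
G has 1 hour of float (longest path through it is 14).
New critical path: Y→Z→G = 3+5+7 = 15 ⇒ 15 hours.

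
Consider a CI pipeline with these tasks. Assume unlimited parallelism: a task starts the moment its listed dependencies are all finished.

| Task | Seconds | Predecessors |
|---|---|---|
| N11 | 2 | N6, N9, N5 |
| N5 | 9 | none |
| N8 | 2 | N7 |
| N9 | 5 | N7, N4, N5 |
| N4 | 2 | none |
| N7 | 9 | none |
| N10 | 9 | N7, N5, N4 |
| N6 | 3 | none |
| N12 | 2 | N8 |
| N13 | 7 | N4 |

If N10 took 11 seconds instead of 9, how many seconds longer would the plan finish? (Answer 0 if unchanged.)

2

Actual critical path: N5→N10 = 9+9 = 18 ⇒ 18 seconds.
Since N10 is critical, the +2 change carries straight to that chain (now 20 seconds).
The critical path is still N5→N10; finish is now 20 seconds.
Change in finish: 20 − 18 = +2 seconds.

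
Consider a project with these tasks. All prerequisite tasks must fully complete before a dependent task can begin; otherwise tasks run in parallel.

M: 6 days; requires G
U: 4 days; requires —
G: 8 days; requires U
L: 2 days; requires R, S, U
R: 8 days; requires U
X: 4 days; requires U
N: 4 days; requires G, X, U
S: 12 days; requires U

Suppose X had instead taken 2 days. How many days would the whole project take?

Actual critical path: U→S→L = 4+12+2 = 18 ⇒ 18 days.
The longest path through X is only 12 days, so X has float 6.
The critical path is still U→S→L; finish is now 18 days.

18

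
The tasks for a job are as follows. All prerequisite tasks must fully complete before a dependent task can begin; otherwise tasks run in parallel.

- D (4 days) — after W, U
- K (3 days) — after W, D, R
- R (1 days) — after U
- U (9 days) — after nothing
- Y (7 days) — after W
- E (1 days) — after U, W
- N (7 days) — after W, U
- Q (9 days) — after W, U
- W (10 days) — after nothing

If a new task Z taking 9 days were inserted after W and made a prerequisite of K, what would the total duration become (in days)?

Originally the plan takes 19 days.
With Z inserted, K now waits for max(W, D, R, Z).
New critical path: W→Z→K = 10+9+3 = 22 ⇒ 22 days.

22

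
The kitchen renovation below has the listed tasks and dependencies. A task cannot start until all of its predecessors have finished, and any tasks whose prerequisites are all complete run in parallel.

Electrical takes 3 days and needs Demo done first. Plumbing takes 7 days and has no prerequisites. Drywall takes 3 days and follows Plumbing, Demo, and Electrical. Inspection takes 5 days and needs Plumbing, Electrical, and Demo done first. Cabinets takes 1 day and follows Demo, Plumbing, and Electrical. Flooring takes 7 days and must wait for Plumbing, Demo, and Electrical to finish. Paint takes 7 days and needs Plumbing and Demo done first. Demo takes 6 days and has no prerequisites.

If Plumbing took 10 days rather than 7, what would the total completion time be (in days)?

The binding path is Demo→Electrical→Flooring = 6+3+7 = 16; finish at 16 days.
Plumbing has 2 days of float (longest path through it is 14).
The binding chain switches to Plumbing→Flooring = 10+7 = 17; finish 17 days.

17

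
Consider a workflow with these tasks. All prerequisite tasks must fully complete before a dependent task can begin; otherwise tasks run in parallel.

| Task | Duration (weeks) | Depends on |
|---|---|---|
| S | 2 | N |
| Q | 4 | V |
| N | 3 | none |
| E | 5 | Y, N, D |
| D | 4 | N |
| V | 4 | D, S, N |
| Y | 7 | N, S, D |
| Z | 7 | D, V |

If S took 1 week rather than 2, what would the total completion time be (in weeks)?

19

Baseline: N→D→Y→E = 3+4+7+5 = 19 → 19 weeks.
S is off the critical path — its longest chain is 17 weeks, giving 2 of slack.
That remains the longest chain; total 19 weeks.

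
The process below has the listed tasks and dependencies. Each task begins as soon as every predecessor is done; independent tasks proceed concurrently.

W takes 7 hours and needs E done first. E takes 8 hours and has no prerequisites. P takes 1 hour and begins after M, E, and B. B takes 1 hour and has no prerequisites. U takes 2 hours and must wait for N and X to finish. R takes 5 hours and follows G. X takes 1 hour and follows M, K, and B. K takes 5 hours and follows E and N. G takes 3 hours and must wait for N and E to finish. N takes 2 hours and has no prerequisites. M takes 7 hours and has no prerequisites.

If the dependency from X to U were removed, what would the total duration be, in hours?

16

Before: longest chain E→K→X→U = 8+5+1+2 = 16, finish 16.
Without X→U, U's earliest start moves from 14 to 2.
After: E→G→R = 8+3+5 = 16 → 16 hours.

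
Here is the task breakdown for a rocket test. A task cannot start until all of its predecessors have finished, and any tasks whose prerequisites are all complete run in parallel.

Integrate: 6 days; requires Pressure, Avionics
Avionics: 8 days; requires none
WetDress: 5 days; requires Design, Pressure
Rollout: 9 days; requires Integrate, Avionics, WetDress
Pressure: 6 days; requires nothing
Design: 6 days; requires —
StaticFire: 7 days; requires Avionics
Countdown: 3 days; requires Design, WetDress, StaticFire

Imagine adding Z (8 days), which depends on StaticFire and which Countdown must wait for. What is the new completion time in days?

26

Originally the plan takes 23 days.
With Z inserted, Countdown now waits for max(Design, WetDress, StaticFire, Z).
New critical path: Avionics→StaticFire→Z→Countdown = 8+7+8+3 = 26 ⇒ 26 days.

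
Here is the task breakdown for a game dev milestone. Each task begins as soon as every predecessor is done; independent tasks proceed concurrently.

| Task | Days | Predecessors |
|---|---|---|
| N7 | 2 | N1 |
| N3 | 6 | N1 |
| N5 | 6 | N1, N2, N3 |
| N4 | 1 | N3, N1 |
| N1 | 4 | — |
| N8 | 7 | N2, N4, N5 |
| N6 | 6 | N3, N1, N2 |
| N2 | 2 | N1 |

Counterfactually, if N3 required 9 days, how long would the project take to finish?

Critical path before the change: N1→N3→N5→N8 = 4+6+6+7 = 23 giving 23 days.
N3 is on the critical path; changing it to 9 makes that path 26 days.
That remains the longest chain; total 26 days.

26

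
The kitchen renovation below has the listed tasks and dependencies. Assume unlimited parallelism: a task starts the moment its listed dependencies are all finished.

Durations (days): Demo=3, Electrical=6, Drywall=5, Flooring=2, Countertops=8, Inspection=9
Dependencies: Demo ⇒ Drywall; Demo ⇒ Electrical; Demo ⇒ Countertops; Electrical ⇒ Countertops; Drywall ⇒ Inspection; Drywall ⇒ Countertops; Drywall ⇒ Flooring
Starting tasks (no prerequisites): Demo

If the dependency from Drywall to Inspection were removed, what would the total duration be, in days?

17

With the dependency in place, Demo→Electrical→Countertops = 3+6+8 = 17 sets the finish at 17 days.
Without Drywall→Inspection, Inspection's earliest start moves from 8 to 0.
The longest chain is now Demo→Electrical→Countertops = 3+6+8 = 17, so the job takes 17 days.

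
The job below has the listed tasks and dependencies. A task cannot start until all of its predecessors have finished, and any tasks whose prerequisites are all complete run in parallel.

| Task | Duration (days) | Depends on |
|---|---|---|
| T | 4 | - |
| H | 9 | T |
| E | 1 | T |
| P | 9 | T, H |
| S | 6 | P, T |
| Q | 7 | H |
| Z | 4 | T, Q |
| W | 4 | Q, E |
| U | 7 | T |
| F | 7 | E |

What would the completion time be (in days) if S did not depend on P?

Original critical path: T→H→P→S = 4+9+9+6 = 28 ⇒ 28 days.
Without P→S, S's earliest start moves from 22 to 4.
After: T→H→Q→Z = 4+9+7+4 = 24 → 24 days.

24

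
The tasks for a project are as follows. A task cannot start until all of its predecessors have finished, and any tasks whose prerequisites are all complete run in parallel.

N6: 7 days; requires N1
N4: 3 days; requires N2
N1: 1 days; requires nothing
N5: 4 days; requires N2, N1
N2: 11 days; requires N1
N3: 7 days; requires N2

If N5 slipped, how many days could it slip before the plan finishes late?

Critical path: N1→N2→N3 = 1+11+7 = 19, so the finish is 19 days.
Longest path through N5: 16 days (earliest finish 16, latest finish 19).
So N5 can slip 19 − 16 = 3 days.

3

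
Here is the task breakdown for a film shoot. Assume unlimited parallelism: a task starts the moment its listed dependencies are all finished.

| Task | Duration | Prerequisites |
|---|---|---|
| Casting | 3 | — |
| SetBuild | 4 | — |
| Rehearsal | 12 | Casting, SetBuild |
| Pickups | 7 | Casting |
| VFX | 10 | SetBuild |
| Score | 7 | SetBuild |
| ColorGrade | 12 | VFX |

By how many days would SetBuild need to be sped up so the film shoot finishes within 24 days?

2

Current finish: 26 days; target: 24.
SetBuild is on every critical path, so each day cut from SetBuild cuts the finish by one (this holds down to a finish of 23).
Need 26 − 24 = 2 days off SetBuild → SetBuild becomes 2 days, finish becomes 24.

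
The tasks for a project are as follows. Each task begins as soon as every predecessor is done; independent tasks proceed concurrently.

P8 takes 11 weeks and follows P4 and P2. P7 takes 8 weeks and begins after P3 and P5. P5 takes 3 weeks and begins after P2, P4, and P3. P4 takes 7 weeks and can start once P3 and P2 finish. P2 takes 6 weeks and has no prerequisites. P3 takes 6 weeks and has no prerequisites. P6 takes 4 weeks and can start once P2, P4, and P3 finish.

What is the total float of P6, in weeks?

7

The longest chain is P2→P4→P5→P7 = 6+7+3+8 = 24; overall finish 24 weeks.
Longest path through P6: 17 weeks (earliest finish 17, latest finish 24).
So P6 can slip 24 − 17 = 7 weeks.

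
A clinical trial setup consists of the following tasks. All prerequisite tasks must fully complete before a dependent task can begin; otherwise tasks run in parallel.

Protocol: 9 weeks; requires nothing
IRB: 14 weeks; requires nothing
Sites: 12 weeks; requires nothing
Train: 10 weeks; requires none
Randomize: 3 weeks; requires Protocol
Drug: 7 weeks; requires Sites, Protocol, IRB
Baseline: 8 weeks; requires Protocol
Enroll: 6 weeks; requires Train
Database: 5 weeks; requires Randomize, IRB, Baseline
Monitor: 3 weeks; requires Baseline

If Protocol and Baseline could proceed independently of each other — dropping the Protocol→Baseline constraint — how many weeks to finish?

21

With the dependency in place, Protocol→Baseline→Database = 9+8+5 = 22 sets the finish at 22 weeks.
Without Protocol→Baseline, Baseline's earliest start moves from 9 to 0.
After: IRB→Drug = 14+7 = 21 → 21 weeks.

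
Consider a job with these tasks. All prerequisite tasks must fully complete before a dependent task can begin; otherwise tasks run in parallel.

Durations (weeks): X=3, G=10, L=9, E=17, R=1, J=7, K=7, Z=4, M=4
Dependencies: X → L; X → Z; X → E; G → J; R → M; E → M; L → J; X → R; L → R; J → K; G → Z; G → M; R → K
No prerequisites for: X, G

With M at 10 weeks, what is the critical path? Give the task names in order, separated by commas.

X, E, M

Critical path before the change: X→L→J→K = 3+9+7+7 = 26 giving 26 weeks.
M is off the critical path — its longest chain is 24 weeks, giving 2 of slack.
New critical path: X→E→M = 3+17+10 = 30 ⇒ 30 weeks.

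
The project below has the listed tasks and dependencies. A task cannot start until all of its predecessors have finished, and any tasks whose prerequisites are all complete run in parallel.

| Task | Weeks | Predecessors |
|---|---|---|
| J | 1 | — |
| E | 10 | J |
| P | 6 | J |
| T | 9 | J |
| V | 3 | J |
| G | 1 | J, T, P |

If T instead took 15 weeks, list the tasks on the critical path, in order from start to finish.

J, T, G

Actual critical path: J→T→G = 1+9+1 = 11 ⇒ 11 weeks.
Since T is critical, the +6 change carries straight to that chain (now 17 weeks).
The critical path is still J→T→G; finish is now 17 weeks.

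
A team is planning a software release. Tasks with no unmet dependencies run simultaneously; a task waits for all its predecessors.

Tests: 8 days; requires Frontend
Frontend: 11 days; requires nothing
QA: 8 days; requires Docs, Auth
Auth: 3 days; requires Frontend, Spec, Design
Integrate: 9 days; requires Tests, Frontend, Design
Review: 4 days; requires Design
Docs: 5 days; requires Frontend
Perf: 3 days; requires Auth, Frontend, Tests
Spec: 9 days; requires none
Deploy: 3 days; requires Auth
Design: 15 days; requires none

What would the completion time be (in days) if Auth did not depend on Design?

28

Before: longest chain Frontend→Tests→Integrate = 11+8+9 = 28, finish 28.
Without Design→Auth, Auth's earliest start moves from 15 to 11.
The longest chain is now Frontend→Tests→Integrate = 11+8+9 = 28, so the software release takes 28 days.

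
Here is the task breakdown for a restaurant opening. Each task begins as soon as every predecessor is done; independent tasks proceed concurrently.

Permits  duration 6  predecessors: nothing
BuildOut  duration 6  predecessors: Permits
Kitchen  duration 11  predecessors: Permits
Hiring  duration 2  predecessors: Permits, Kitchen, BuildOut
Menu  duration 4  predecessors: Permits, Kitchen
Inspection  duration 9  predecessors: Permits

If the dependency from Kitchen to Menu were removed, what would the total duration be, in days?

19

Before: longest chain Permits→Kitchen→Menu = 6+11+4 = 21, finish 21.
Without Kitchen→Menu, Menu's earliest start moves from 17 to 6.
After: Permits→Kitchen→Hiring = 6+11+2 = 19 → 19 days.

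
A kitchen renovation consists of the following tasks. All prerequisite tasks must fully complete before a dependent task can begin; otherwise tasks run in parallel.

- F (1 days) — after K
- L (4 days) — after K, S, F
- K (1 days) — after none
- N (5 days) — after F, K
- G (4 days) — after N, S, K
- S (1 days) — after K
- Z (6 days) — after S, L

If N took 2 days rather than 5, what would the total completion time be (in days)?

12

Baseline: K→F→L→Z = 1+1+4+6 = 12 → 12 days.
N is off the critical path — its longest chain is 11 days, giving 1 of slack.
The critical path is still K→F→L→Z; finish is now 12 days.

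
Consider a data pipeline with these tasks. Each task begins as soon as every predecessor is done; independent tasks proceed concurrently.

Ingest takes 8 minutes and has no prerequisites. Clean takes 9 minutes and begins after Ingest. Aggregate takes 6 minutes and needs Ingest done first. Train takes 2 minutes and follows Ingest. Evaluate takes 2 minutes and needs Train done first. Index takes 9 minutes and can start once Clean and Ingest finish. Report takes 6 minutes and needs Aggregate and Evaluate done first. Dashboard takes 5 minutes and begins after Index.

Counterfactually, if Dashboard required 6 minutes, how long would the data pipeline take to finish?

The binding path is Ingest→Clean→Index→Dashboard = 8+9+9+5 = 31; finish at 31 minutes.
Dashboard lies on that path, so at 6 minutes the path becomes 32 minutes.
The critical path is still Ingest→Clean→Index→Dashboard; finish is now 32 minutes.

32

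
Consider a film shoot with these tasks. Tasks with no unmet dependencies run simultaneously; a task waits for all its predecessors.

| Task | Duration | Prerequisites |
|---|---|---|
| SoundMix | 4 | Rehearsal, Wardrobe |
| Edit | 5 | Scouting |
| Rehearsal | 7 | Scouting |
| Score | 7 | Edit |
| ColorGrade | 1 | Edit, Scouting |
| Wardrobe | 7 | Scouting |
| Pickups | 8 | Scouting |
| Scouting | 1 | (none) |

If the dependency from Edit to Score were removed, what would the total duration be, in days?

With the dependency in place, Scouting→Edit→Score = 1+5+7 = 13 sets the finish at 13 days.
Without Edit→Score, Score's earliest start moves from 6 to 0.
New critical path: Scouting→Wardrobe→SoundMix = 1+7+4 = 12 ⇒ 12 days.

12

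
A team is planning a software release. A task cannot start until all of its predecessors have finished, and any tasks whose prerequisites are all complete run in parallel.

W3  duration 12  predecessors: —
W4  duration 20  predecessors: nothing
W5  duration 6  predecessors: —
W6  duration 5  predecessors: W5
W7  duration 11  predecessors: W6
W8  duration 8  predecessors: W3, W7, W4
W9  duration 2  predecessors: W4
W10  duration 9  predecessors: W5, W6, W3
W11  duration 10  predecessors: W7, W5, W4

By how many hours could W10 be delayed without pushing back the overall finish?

11

The longest chain is W5→W6→W7→W11 = 6+5+11+10 = 32; overall finish 32 hours.
The longest chain containing W10 totals 21 hours.
Slack of W10 = 23 − 12 = 11 hours.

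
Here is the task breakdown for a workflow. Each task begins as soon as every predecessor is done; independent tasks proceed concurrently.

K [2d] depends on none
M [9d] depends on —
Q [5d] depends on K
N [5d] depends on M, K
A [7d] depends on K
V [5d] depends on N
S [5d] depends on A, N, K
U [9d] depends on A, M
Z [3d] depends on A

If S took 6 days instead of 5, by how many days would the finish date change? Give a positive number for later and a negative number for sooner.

1

As given, the longest chain is M→N→S = 9+5+5 = 19, so the finish is 19 days.
Since S is critical, the +1 change carries straight to that chain (now 20 days).
No other chain overtakes it, so the finish is 20 days.
Change in finish: 20 − 19 = +1 days.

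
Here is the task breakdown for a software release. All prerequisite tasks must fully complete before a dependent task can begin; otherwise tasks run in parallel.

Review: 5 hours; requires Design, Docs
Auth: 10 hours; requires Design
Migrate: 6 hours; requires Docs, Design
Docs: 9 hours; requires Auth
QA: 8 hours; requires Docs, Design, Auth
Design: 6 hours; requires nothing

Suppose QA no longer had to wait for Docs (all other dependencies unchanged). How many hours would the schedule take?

Original critical path: Design→Auth→Docs→QA = 6+10+9+8 = 33 ⇒ 33 hours.
Without Docs→QA, QA's earliest start moves from 25 to 16.
After: Design→Auth→Docs→Migrate = 6+10+9+6 = 31 → 31 hours.

31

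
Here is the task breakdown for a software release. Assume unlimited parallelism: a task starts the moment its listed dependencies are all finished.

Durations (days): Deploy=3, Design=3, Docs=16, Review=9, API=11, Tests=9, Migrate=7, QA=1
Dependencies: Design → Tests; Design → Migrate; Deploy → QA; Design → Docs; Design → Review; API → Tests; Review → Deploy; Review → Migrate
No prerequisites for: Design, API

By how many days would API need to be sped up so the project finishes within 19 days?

Current finish: 20 days; target: 19.
API is on every critical path, so each day cut from API cuts the finish by one (this holds down to a finish of 19).
Need 20 − 19 = 1 day off API → API becomes 10 days, finish becomes 19.

1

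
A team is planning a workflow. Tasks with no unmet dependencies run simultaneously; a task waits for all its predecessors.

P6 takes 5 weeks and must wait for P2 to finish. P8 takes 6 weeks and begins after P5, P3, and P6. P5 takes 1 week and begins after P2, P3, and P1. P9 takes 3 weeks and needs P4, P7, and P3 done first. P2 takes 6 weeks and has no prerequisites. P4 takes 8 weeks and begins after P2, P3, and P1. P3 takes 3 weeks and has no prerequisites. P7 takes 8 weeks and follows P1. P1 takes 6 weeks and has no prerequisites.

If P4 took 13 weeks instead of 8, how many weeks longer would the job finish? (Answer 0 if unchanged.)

5

Actual critical path: P1→P4→P9 = 6+8+3 = 17 ⇒ 17 weeks.
P4 is on the critical path; changing it to 13 makes that path 22 weeks.
The critical path is still P1→P4→P9; finish is now 22 weeks.
Change in finish: 22 − 17 = +5 weeks.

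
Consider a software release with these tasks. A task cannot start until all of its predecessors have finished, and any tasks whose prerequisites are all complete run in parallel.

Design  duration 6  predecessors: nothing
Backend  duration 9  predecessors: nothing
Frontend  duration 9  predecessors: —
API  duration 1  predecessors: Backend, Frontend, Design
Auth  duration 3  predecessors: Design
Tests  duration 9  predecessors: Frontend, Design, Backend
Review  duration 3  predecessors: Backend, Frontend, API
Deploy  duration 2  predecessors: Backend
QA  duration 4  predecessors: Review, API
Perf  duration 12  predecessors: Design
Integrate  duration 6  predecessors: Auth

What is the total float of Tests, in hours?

0

Design→Perf = 6+12 = 18 sets the makespan at 18 hours.
Longest path through Tests: 18 hours (earliest finish 18, latest finish 18).
Slack of Tests = 9 − 9 = 0 hours.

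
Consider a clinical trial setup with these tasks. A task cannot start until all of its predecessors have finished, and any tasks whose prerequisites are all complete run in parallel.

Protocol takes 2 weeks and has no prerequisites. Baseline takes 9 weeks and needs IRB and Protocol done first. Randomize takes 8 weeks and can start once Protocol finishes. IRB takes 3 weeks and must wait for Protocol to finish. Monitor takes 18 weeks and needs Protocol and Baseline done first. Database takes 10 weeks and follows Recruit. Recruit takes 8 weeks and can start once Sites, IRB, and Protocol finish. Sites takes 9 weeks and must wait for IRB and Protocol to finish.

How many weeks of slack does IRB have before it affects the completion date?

Critical path: Protocol→IRB→Sites→Recruit→Database = 2+3+9+8+10 = 32, so the finish is 32 weeks.
IRB finishes as early as 5 and must finish by 5.
Slack of IRB = 2 − 2 = 0 weeks.

0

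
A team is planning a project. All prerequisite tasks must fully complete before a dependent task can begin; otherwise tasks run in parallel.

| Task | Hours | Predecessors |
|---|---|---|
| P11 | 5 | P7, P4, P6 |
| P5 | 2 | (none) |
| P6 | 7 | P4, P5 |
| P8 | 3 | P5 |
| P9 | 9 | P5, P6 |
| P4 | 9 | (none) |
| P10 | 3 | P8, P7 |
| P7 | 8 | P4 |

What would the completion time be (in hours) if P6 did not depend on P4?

22

Original critical path: P4→P6→P9 = 9+7+9 = 25 ⇒ 25 hours.
Without P4→P6, P6's earliest start moves from 9 to 2.
The longest chain is now P4→P7→P11 = 9+8+5 = 22, so the plan takes 22 hours.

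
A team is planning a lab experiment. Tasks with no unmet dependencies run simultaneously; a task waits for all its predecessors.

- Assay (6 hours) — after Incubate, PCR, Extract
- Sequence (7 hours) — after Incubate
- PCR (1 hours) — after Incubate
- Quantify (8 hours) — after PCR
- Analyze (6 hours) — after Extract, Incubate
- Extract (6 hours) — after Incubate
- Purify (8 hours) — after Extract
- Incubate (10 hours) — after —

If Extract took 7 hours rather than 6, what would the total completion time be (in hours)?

25

Critical path before the change: Incubate→Extract→Purify = 10+6+8 = 24 giving 24 hours.
Extract is on the critical path; changing it to 7 makes that path 25 hours.
No other chain overtakes it, so the finish is 25 hours.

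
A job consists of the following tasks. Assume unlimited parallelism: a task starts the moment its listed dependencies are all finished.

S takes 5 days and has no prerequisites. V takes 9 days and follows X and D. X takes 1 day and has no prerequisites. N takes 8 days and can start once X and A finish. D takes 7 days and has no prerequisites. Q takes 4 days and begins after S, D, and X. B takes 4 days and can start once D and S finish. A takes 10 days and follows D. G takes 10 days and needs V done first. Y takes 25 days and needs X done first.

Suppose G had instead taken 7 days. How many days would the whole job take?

26

The binding path is D→V→G = 7+9+10 = 26; finish at 26 days.
G is on the critical path; changing it to 7 makes that path 23 days.
Now X→Y = 1+25 = 26 is longest, so the finish becomes 26 days.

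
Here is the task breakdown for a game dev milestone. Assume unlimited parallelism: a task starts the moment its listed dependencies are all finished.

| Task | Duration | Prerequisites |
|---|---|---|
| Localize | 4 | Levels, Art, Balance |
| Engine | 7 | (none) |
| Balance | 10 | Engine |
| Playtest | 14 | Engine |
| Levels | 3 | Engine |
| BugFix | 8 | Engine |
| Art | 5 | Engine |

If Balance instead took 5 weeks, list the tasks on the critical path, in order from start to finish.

Engine, Playtest

As given, the longest chain is Engine→Balance→Localize = 7+10+4 = 21, so the finish is 21 weeks.
Balance is on the critical path; changing it to 5 makes that path 16 weeks.
New critical path: Engine→Playtest = 7+14 = 21 ⇒ 21 weeks.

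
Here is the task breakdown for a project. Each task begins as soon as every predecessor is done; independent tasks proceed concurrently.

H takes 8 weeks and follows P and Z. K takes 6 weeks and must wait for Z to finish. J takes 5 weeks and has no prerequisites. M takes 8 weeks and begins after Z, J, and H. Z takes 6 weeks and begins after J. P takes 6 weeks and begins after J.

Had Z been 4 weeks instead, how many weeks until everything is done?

As given, the longest chain is J→Z→H→M = 5+6+8+8 = 27, so the finish is 27 weeks.
Since Z is critical, the -2 change carries straight to that chain (now 25 weeks).
Now J→P→H→M = 5+6+8+8 = 27 is longest, so the finish becomes 27 weeks.

27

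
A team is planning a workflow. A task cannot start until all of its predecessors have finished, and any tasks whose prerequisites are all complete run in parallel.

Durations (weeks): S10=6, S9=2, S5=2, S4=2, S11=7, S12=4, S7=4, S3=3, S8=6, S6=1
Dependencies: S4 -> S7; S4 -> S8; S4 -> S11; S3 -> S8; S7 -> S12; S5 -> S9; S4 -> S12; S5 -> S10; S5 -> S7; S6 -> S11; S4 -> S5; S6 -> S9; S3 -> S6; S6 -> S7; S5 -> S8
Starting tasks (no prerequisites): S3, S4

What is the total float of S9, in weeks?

Critical path: S3→S6→S7→S12 = 3+1+4+4 = 12, so the finish is 12 weeks.
The longest chain containing S9 totals 6 weeks.
Float = 12 − 6 = 6.

6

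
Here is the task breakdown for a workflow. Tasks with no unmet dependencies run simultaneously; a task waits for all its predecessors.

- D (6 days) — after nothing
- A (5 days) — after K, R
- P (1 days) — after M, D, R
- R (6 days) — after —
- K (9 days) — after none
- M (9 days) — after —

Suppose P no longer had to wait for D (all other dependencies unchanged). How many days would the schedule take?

14

Before: longest chain K→A = 9+5 = 14, finish 14.
Dropping D→P doesn't change P's earliest start (9); another predecessor still binds.
After: K→A = 9+5 = 14 → 14 days.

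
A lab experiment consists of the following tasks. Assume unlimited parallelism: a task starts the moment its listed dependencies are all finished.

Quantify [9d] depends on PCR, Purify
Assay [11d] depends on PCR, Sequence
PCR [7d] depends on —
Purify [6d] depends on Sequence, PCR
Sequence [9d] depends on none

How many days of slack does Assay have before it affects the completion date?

4

The longest chain is Sequence→Purify→Quantify = 9+6+9 = 24; overall finish 24 days.
The longest chain containing Assay totals 20 days.
So Assay can slip 24 − 20 = 4 days.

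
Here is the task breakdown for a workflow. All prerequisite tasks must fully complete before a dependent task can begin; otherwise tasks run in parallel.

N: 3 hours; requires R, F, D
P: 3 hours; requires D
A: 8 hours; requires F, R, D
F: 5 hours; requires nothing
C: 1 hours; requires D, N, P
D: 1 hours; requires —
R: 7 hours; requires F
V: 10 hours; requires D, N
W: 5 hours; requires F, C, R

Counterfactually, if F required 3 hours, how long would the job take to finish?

As given, the longest chain is F→R→N→V = 5+7+3+10 = 25, so the finish is 25 hours.
F lies on that path, so at 3 hours the path becomes 23 hours.
No other chain overtakes it, so the finish is 23 hours.

23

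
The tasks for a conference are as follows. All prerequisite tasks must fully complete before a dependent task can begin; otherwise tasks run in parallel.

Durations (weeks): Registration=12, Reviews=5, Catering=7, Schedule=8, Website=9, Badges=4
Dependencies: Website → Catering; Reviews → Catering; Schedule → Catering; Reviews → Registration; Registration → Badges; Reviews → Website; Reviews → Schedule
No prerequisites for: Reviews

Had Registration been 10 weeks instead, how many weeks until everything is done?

Actual critical path: Reviews→Registration→Badges = 5+12+4 = 21 ⇒ 21 weeks.
Registration lies on that path, so at 10 weeks the path becomes 19 weeks.
Now Reviews→Website→Catering = 5+9+7 = 21 is longest, so the finish becomes 21 weeks.

21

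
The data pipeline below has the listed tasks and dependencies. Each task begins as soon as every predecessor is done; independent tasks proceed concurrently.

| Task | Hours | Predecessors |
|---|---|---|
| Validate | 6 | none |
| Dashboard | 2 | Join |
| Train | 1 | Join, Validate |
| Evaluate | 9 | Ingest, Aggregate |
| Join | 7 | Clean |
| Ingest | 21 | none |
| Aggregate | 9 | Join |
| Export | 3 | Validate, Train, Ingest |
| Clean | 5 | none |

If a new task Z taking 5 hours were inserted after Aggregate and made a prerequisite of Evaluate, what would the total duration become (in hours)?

Originally the plan takes 30 hours.
With Z inserted, Evaluate now waits for max(Ingest, Aggregate, Z).
New critical path: Clean→Join→Aggregate→Z→Evaluate = 5+7+9+5+9 = 35 ⇒ 35 hours.

35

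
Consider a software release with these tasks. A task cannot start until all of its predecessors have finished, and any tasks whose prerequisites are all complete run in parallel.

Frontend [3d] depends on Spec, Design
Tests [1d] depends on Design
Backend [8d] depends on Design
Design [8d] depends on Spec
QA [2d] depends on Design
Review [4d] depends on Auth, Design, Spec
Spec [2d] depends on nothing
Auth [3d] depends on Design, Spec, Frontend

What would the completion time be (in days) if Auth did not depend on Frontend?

18

Original critical path: Spec→Design→Frontend→Auth→Review = 2+8+3+3+4 = 20 ⇒ 20 days.
Without Frontend→Auth, Auth's earliest start moves from 13 to 10.
New critical path: Spec→Design→Backend = 2+8+8 = 18 ⇒ 18 days.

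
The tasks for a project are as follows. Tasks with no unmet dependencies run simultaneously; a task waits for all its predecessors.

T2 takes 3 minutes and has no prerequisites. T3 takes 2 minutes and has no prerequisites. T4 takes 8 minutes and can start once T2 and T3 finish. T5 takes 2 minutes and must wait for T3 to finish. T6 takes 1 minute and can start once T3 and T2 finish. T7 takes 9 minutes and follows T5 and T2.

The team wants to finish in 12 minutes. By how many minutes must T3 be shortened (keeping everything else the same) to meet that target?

Current finish: 13 minutes; target: 12.
T3 is on every critical path, so each minute cut from T3 cuts the finish by one (this holds down to a finish of 12).
Need 13 − 12 = 1 minute off T3 → T3 becomes 1 minute, finish becomes 12.

1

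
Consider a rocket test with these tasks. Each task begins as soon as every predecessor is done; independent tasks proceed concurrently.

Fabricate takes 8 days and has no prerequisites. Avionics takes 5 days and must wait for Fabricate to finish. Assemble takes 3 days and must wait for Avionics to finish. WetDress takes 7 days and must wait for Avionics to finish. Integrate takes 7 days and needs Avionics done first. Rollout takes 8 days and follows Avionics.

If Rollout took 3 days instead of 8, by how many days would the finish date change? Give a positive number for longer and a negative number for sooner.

The binding path is Fabricate→Avionics→Rollout = 8+5+8 = 21; finish at 21 days.
Rollout lies on that path, so at 3 days the path becomes 16 days.
The binding chain switches to Fabricate→Avionics→WetDress = 8+5+7 = 20; finish 20 days.
Change in finish: 20 − 21 = -1 days.

-1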